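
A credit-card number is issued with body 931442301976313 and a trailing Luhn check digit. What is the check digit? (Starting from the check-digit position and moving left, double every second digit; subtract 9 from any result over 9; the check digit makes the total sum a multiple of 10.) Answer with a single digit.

Partial digits right→left: 3 1 3 6 7 9 1 0 3 2 4 4 1 3 9
Double every second digit counting from the check-digit position (so the 1st, 3rd, 5th, ... of the partial from the right).
  doubled (with −9 where >9): 6 6 5 2 6 8 2 9 → sum 44
  kept as-is: 1 6 9 0 2 4 3 → sum 25
Total = 44 + 25 = 69.
Check digit = (10 − (69 mod 10)) mod 10 = 1.

1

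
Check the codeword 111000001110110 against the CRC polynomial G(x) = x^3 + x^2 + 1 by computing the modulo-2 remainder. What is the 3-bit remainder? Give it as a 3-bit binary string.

Modulo-2 division of 111000001110110 by 1101:
  pos 0: 1110 XOR 1101 = 0011
  pos 2: 1100 XOR 1101 = 0001
  pos 5: 1001 XOR 1101 = 0100
  pos 6: 1001 XOR 1101 = 0100
  pos 7: 1001 XOR 1101 = 0100
  pos 8: 1000 XOR 1101 = 0101
  pos 9: 1011 XOR 1101 = 0110
  pos 10: 1101 XOR 1101 = 0000
Remainder = 000 (zero — the frame passes the CRC check).

000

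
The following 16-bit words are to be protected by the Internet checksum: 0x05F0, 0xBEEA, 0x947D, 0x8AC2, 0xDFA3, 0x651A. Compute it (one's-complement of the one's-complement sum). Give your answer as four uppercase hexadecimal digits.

D726

One's-complement addition (fold any carry out of bit 15 back into bit 0):
  0x05F0 + 0xBEEA = 0x0C4DA
  0xC4DA + 0x947D = 0x15957 → wrap carry → 0x5958
  0x5958 + 0x8AC2 = 0x0E41A
  0xE41A + 0xDFA3 = 0x1C3BD → wrap carry → 0xC3BE
  0xC3BE + 0x651A = 0x128D8 → wrap carry → 0x28D9
One's-complement sum = 0x28D9.
Checksum = ~0x28D9 & 0xFFFF = 0xD726.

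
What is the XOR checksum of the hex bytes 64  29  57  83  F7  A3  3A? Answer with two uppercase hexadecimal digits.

F7

XOR the bytes together:
  start with 0x64
  0x64 ⊕ 0x29 = 0x4D
  0x4D ⊕ 0x57 = 0x1A
  0x1A ⊕ 0x83 = 0x99
  0x99 ⊕ 0xF7 = 0x6E
  0x6E ⊕ 0xA3 = 0xCD
  0xCD ⊕ 0x3A = 0xF7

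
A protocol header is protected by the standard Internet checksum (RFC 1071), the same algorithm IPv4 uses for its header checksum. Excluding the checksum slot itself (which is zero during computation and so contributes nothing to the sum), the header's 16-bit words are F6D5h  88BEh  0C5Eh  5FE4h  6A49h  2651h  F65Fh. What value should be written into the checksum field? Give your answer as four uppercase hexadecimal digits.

8D2E

One's-complement addition (fold any carry out of bit 15 back into bit 0):
  0xF6D5 + 0x88BE = 0x17F93 → wrap carry → 0x7F94
  0x7F94 + 0x0C5E = 0x08BF2
  0x8BF2 + 0x5FE4 = 0x0EBD6
  0xEBD6 + 0x6A49 = 0x1561F → wrap carry → 0x5620
  0x5620 + 0x2651 = 0x07C71
  0x7C71 + 0xF65F = 0x172D0 → wrap carry → 0x72D1
One's-complement sum = 0x72D1.
Checksum = ~0x72D1 & 0xFFFF = 0x8D2E.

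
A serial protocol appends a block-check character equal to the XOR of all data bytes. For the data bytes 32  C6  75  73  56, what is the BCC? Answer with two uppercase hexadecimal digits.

A4

XOR the bytes together:
  start with 0x32
  0x32 ⊕ 0xC6 = 0xF4
  0xF4 ⊕ 0x75 = 0x81
  0x81 ⊕ 0x73 = 0xF2
  0xF2 ⊕ 0x56 = 0xA4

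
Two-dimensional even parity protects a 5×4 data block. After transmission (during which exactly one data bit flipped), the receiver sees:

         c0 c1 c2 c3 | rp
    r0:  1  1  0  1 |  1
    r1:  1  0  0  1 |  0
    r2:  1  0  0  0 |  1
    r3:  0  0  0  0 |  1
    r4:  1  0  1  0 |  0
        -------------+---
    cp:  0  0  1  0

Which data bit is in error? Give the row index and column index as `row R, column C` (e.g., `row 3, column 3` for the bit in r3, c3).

Recompute each row's even parity and compare to rp:
  r0: data parity 1, sent rp 1 → ok
  r1: data parity 0, sent rp 0 → ok
  r2: data parity 1, sent rp 1 → ok
  r3: data parity 0, sent rp 1 → mismatch
  r4: data parity 0, sent rp 0 → ok
Recompute each column's even parity and compare to cp:
  c0: data parity 0, sent cp 0 → ok
  c1: data parity 1, sent cp 0 → mismatch
  c2: data parity 1, sent cp 1 → ok
  c3: data parity 0, sent cp 0 → ok
Exactly one row (r3) and one column (c1) fail → the flipped bit is at their intersection.

row 3, column 1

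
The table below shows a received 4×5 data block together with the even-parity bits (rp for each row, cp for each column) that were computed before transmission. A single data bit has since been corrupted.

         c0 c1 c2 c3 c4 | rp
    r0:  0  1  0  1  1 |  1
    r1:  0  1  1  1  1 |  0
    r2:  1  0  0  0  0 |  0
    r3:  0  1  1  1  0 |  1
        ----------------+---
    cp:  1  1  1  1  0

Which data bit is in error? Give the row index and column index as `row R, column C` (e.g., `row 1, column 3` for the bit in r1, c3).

Recompute each row's even parity and compare to rp:
  r0: data parity 1, sent rp 1 → ok
  r1: data parity 0, sent rp 0 → ok
  r2: data parity 1, sent rp 0 → mismatch
  r3: data parity 1, sent rp 1 → ok
Recompute each column's even parity and compare to cp:
  c0: data parity 1, sent cp 1 → ok
  c1: data parity 1, sent cp 1 → ok
  c2: data parity 0, sent cp 1 → mismatch
  c3: data parity 1, sent cp 1 → ok
  c4: data parity 0, sent cp 0 → ok
Exactly one row (r2) and one column (c2) fail → the flipped bit is at their intersection.

row 2, column 2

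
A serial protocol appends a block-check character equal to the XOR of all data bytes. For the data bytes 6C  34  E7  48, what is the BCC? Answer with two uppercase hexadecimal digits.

F7

XOR the bytes together:
  start with 0x6C
  0x6C ⊕ 0x34 = 0x58
  0x58 ⊕ 0xE7 = 0xBF
  0xBF ⊕ 0x48 = 0xF7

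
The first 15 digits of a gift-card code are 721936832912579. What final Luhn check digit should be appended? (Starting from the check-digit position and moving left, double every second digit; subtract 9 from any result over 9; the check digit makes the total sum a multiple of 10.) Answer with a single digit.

Partial digits right→left: 9 7 5 2 1 9 2 3 8 6 3 9 1 2 7
Double every second digit counting from the check-digit position (so the 1st, 3rd, 5th, ... of the partial from the right).
  doubled (with −9 where >9): 9 1 2 4 7 6 2 5 → sum 36
  kept as-is: 7 2 9 3 6 9 2 → sum 38
Total = 36 + 38 = 74.
Check digit = (10 − (74 mod 10)) mod 10 = 6.

6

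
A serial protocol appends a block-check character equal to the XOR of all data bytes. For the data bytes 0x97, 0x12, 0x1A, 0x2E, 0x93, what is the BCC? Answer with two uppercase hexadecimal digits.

XOR the bytes together:
  start with 0x97
  0x97 ⊕ 0x12 = 0x85
  0x85 ⊕ 0x1A = 0x9F
  0x9F ⊕ 0x2E = 0xB1
  0xB1 ⊕ 0x93 = 0x22

22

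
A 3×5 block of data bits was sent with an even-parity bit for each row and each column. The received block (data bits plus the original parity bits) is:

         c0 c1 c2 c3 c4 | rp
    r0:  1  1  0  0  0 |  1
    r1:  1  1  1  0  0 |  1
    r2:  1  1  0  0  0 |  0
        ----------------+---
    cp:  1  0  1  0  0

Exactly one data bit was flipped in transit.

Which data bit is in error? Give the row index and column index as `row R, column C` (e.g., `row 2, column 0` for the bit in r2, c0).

Recompute each row's even parity and compare to rp:
  r0: data parity 0, sent rp 1 → mismatch
  r1: data parity 1, sent rp 1 → ok
  r2: data parity 0, sent rp 0 → ok
Recompute each column's even parity and compare to cp:
  c0: data parity 1, sent cp 1 → ok
  c1: data parity 1, sent cp 0 → mismatch
  c2: data parity 1, sent cp 1 → ok
  c3: data parity 0, sent cp 0 → ok
  c4: data parity 0, sent cp 0 → ok
Exactly one row (r0) and one column (c1) fail → the flipped bit is at their intersection.

row 0, column 1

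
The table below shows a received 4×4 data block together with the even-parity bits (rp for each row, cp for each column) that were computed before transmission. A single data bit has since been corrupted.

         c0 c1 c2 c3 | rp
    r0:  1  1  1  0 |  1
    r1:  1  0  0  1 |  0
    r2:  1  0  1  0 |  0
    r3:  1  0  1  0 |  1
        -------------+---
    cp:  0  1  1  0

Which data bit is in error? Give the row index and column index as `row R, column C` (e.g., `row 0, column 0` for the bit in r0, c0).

row 3, column 3

Recompute each row's even parity and compare to rp:
  r0: data parity 1, sent rp 1 → ok
  r1: data parity 0, sent rp 0 → ok
  r2: data parity 0, sent rp 0 → ok
  r3: data parity 0, sent rp 1 → mismatch
Recompute each column's even parity and compare to cp:
  c0: data parity 0, sent cp 0 → ok
  c1: data parity 1, sent cp 1 → ok
  c2: data parity 1, sent cp 1 → ok
  c3: data parity 1, sent cp 0 → mismatch
Exactly one row (r3) and one column (c3) fail → the flipped bit is at their intersection.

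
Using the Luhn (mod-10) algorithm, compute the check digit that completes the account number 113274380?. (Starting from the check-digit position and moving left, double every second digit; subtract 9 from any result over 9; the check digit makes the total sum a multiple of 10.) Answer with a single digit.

Partial digits right→left: 0 8 3 4 7 2 3 1 1
Double every second digit counting from the check-digit position (so the 1st, 3rd, 5th, ... of the partial from the right).
  doubled (with −9 where >9): 0 6 5 6 2 → sum 19
  kept as-is: 8 4 2 1 → sum 15
Total = 19 + 15 = 34.
Check digit = (10 − (34 mod 10)) mod 10 = 6.

6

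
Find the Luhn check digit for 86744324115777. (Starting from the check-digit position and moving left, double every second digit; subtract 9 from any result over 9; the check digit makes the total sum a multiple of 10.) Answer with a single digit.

9

Partial digits right→left: 7 7 7 5 1 1 4 2 3 4 4 7 6 8
Double every second digit counting from the check-digit position (so the 1st, 3rd, 5th, ... of the partial from the right).
  doubled (with −9 where >9): 5 5 2 8 6 8 3 → sum 37
  kept as-is: 7 5 1 2 4 7 8 → sum 34
Total = 37 + 34 = 71.
Check digit = (10 − (71 mod 10)) mod 10 = 9.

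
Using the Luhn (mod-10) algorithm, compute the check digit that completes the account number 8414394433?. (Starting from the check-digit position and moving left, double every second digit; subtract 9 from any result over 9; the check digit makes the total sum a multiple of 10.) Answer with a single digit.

2

Partial digits right→left: 3 3 4 4 9 3 4 1 4 8
Double every second digit counting from the check-digit position (so the 1st, 3rd, 5th, ... of the partial from the right).
  doubled (with −9 where >9): 6 8 9 8 8 → sum 39
  kept as-is: 3 4 3 1 8 → sum 19
Total = 39 + 19 = 58.
Check digit = (10 − (58 mod 10)) mod 10 = 2.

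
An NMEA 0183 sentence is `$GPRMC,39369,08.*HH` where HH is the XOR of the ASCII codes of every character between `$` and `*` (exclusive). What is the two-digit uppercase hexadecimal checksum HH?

5B

XOR the ASCII codes of the payload characters:
  'G' = 0x47 → acc = 0x47
  'P' = 0x50 → acc = 0x17
  'R' = 0x52 → acc = 0x45
  'M' = 0x4D → acc = 0x08
  'C' = 0x43 → acc = 0x4B
  ',' = 0x2C → acc = 0x67
  '3' = 0x33 → acc = 0x54
  '9' = 0x39 → acc = 0x6D
  '3' = 0x33 → acc = 0x5E
  '6' = 0x36 → acc = 0x68
  '9' = 0x39 → acc = 0x51
  ',' = 0x2C → acc = 0x7D
  '0' = 0x30 → acc = 0x4D
  '8' = 0x38 → acc = 0x75
  '.' = 0x2E → acc = 0x5B
Checksum = 0x5B.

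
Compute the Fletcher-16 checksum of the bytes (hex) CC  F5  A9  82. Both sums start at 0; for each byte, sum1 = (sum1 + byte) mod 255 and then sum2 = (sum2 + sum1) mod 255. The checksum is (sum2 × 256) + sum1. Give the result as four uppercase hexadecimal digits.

Running sums (mod 255):
  after byte 0 (CC): sum1=204, sum2=204
  after byte 1 (F5): sum1=194, sum2=143
  after byte 2 (A9): sum1=108, sum2=251
  after byte 3 (82): sum1=238, sum2=234
Checksum = sum2·256 + sum1 = 234·256 + 238 = 60142 = 0xEAEE.

EAEE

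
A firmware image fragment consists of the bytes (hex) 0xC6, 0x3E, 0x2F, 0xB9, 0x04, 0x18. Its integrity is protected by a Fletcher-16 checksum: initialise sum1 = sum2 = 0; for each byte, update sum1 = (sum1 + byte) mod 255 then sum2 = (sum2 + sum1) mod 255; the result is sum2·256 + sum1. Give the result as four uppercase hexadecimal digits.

Running sums (mod 255):
  after byte 0 (0xC6): sum1=198, sum2=198
  after byte 1 (0x3E): sum1=5, sum2=203
  after byte 2 (0x2F): sum1=52, sum2=0
  after byte 3 (0xB9): sum1=237, sum2=237
  after byte 4 (0x04): sum1=241, sum2=223
  after byte 5 (0x18): sum1=10, sum2=233
Checksum = sum2·256 + sum1 = 233·256 + 10 = 59658 = 0xE90A.

E90A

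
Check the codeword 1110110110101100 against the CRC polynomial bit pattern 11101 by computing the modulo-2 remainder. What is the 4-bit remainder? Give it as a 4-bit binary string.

Modulo-2 division of 1110110110101100 by 11101:
  pos 0: 11101 XOR 11101 = 00000
  pos 5: 10110 XOR 11101 = 01011
  pos 6: 10111 XOR 11101 = 01010
  pos 7: 10100 XOR 11101 = 01001
  pos 8: 10011 XOR 11101 = 01110
  pos 9: 11101 XOR 11101 = 00000
Remainder = 0000 (zero — the frame passes the CRC check).

0000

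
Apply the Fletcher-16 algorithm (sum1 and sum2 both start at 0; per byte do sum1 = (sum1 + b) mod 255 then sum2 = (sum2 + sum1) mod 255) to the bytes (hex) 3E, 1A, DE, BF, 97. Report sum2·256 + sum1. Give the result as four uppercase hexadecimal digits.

538E

Running sums (mod 255):
  after byte 0 (3E): sum1=62, sum2=62
  after byte 1 (1A): sum1=88, sum2=150
  after byte 2 (DE): sum1=55, sum2=205
  after byte 3 (BF): sum1=246, sum2=196
  after byte 4 (97): sum1=142, sum2=83
Checksum = sum2·256 + sum1 = 83·256 + 142 = 21390 = 0x538E.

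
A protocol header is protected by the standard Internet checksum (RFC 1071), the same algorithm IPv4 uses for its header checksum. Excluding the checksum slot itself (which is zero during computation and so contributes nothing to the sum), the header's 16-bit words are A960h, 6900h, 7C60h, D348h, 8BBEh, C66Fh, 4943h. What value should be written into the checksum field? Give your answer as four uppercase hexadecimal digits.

One's-complement addition (fold any carry out of bit 15 back into bit 0):
  0xA960 + 0x6900 = 0x11260 → wrap carry → 0x1261
  0x1261 + 0x7C60 = 0x08EC1
  0x8EC1 + 0xD348 = 0x16209 → wrap carry → 0x620A
  0x620A + 0x8BBE = 0x0EDC8
  0xEDC8 + 0xC66F = 0x1B437 → wrap carry → 0xB438
  0xB438 + 0x4943 = 0x0FD7B
One's-complement sum = 0xFD7B.
Checksum = ~0xFD7B & 0xFFFF = 0x0284.

0284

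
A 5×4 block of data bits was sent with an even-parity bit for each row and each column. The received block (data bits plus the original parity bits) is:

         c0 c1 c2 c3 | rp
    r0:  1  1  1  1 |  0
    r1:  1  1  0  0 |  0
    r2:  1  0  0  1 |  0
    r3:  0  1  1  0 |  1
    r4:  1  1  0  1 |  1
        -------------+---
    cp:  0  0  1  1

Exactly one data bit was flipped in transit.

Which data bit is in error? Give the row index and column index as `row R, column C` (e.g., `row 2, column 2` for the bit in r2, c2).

Recompute each row's even parity and compare to rp:
  r0: data parity 0, sent rp 0 → ok
  r1: data parity 0, sent rp 0 → ok
  r2: data parity 0, sent rp 0 → ok
  r3: data parity 0, sent rp 1 → mismatch
  r4: data parity 1, sent rp 1 → ok
Recompute each column's even parity and compare to cp:
  c0: data parity 0, sent cp 0 → ok
  c1: data parity 0, sent cp 0 → ok
  c2: data parity 0, sent cp 1 → mismatch
  c3: data parity 1, sent cp 1 → ok
Exactly one row (r3) and one column (c2) fail → the flipped bit is at their intersection.

row 3, column 2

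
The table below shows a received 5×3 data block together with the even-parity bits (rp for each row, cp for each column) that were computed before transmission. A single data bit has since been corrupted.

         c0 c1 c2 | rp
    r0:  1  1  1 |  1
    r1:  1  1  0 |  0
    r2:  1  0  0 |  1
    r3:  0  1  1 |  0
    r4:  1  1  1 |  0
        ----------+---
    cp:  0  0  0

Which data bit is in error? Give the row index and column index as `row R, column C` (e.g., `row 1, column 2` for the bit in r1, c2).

Recompute each row's even parity and compare to rp:
  r0: data parity 1, sent rp 1 → ok
  r1: data parity 0, sent rp 0 → ok
  r2: data parity 1, sent rp 1 → ok
  r3: data parity 0, sent rp 0 → ok
  r4: data parity 1, sent rp 0 → mismatch
Recompute each column's even parity and compare to cp:
  c0: data parity 0, sent cp 0 → ok
  c1: data parity 0, sent cp 0 → ok
  c2: data parity 1, sent cp 0 → mismatch
Exactly one row (r4) and one column (c2) fail → the flipped bit is at their intersection.

row 4, column 2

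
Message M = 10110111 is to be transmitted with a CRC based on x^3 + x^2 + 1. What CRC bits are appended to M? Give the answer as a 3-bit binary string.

Append 3 zeros: 10110111000. Divide by 1101 (XOR where the leading bit is 1):
  pos 0: 1011 XOR 1101 = 0110
  pos 1: 1100 XOR 1101 = 0001
  pos 4: 1111 XOR 1101 = 0010
  pos 6: 1000 XOR 1101 = 0101
  pos 7: 1010 XOR 1101 = 0111
Remainder (last 3 bits) = 111. This is the CRC / FCS.

111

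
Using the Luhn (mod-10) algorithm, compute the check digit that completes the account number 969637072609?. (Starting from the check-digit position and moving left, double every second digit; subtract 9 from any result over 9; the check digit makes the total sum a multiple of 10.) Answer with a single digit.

9

Partial digits right→left: 9 0 6 2 7 0 7 3 6 9 6 9
Double every second digit counting from the check-digit position (so the 1st, 3rd, 5th, ... of the partial from the right).
  doubled (with −9 where >9): 9 3 5 5 3 3 → sum 28
  kept as-is: 0 2 0 3 9 9 → sum 23
Total = 28 + 23 = 51.
Check digit = (10 − (51 mod 10)) mod 10 = 9.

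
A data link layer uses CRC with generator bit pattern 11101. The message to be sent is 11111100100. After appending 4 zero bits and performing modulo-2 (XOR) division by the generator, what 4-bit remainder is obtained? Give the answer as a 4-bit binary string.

Append 4 zeros: 111111001000000. Divide by 11101 (XOR where the leading bit is 1):
  pos 0: 11111 XOR 11101 = 00010
  pos 3: 10100 XOR 11101 = 01001
  pos 4: 10011 XOR 11101 = 01110
  pos 5: 11100 XOR 11101 = 00001
  pos 9: 10000 XOR 11101 = 01101
  pos 10: 11010 XOR 11101 = 00111
Remainder (last 4 bits) = 0111. This is the CRC / FCS.

0111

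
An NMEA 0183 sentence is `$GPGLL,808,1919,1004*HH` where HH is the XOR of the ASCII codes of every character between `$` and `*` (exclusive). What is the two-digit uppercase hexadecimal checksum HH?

XOR the ASCII codes of the payload characters:
  'G' = 0x47 → acc = 0x47
  'P' = 0x50 → acc = 0x17
  'G' = 0x47 → acc = 0x50
  'L' = 0x4C → acc = 0x1C
  'L' = 0x4C → acc = 0x50
  ',' = 0x2C → acc = 0x7C
  '8' = 0x38 → acc = 0x44
  '0' = 0x30 → acc = 0x74
  '8' = 0x38 → acc = 0x4C
  ',' = 0x2C → acc = 0x60
  '1' = 0x31 → acc = 0x51
  '9' = 0x39 → acc = 0x68
  '1' = 0x31 → acc = 0x59
  '9' = 0x39 → acc = 0x60
  ',' = 0x2C → acc = 0x4C
  '1' = 0x31 → acc = 0x7D
  '0' = 0x30 → acc = 0x4D
  '0' = 0x30 → acc = 0x7D
  '4' = 0x34 → acc = 0x49
Checksum = 0x49.

49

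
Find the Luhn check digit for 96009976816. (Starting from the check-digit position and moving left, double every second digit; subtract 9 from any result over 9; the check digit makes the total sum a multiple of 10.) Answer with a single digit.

Partial digits right→left: 6 1 8 6 7 9 9 0 0 6 9
Double every second digit counting from the check-digit position (so the 1st, 3rd, 5th, ... of the partial from the right).
  doubled (with −9 where >9): 3 7 5 9 0 9 → sum 33
  kept as-is: 1 6 9 0 6 → sum 22
Total = 33 + 22 = 55.
Check digit = (10 − (55 mod 10)) mod 10 = 5.

5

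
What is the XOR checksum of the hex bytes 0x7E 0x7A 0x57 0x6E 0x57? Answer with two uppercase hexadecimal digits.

6A

XOR the bytes together:
  start with 0x7E
  0x7E ⊕ 0x7A = 0x04
  0x04 ⊕ 0x57 = 0x53
  0x53 ⊕ 0x6E = 0x3D
  0x3D ⊕ 0x57 = 0x6A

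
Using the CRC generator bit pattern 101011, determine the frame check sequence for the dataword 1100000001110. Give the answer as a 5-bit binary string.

11001

Append 5 zeros: 110000000111000000. Divide by 101011 (XOR where the leading bit is 1):
  pos 0: 110000 XOR 101011 = 011011
  pos 1: 110110 XOR 101011 = 011101
  pos 2: 111010 XOR 101011 = 010001
  pos 3: 100010 XOR 101011 = 001001
  pos 5: 100111 XOR 101011 = 001100
  pos 7: 110010 XOR 101011 = 011001
  pos 8: 110010 XOR 101011 = 011001
  pos 9: 110010 XOR 101011 = 011001
  pos 10: 110010 XOR 101011 = 011001
  pos 11: 110010 XOR 101011 = 011001
  pos 12: 110010 XOR 101011 = 011001
Remainder (last 5 bits) = 11001. This is the CRC / FCS.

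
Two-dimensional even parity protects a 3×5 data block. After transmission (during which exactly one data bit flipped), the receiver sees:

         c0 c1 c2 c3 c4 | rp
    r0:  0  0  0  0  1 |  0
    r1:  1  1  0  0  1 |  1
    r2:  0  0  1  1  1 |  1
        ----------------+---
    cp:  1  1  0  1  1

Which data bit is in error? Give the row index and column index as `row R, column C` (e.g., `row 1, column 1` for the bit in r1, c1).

row 0, column 2

Recompute each row's even parity and compare to rp:
  r0: data parity 1, sent rp 0 → mismatch
  r1: data parity 1, sent rp 1 → ok
  r2: data parity 1, sent rp 1 → ok
Recompute each column's even parity and compare to cp:
  c0: data parity 1, sent cp 1 → ok
  c1: data parity 1, sent cp 1 → ok
  c2: data parity 1, sent cp 0 → mismatch
  c3: data parity 1, sent cp 1 → ok
  c4: data parity 1, sent cp 1 → ok
Exactly one row (r0) and one column (c2) fail → the flipped bit is at their intersection.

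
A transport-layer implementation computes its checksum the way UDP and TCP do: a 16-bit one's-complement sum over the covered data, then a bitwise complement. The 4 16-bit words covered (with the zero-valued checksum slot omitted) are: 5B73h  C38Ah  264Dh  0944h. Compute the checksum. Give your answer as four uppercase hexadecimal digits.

One's-complement addition (fold any carry out of bit 15 back into bit 0):
  0x5B73 + 0xC38A = 0x11EFD → wrap carry → 0x1EFE
  0x1EFE + 0x264D = 0x0454B
  0x454B + 0x0944 = 0x04E8F
One's-complement sum = 0x4E8F.
Checksum = ~0x4E8F & 0xFFFF = 0xB170.

B170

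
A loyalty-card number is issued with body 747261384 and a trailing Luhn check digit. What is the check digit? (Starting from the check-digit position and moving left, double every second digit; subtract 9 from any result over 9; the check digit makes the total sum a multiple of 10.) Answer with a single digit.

8

Partial digits right→left: 4 8 3 1 6 2 7 4 7
Double every second digit counting from the check-digit position (so the 1st, 3rd, 5th, ... of the partial from the right).
  doubled (with −9 where >9): 8 6 3 5 5 → sum 27
  kept as-is: 8 1 2 4 → sum 15
Total = 27 + 15 = 42.
Check digit = (10 − (42 mod 10)) mod 10 = 8.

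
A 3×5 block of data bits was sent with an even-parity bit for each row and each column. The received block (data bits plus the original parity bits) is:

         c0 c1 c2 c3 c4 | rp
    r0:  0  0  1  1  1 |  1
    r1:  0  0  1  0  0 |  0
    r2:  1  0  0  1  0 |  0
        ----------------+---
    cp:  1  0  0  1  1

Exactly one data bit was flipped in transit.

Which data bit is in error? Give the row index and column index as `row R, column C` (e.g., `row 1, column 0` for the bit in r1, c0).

Recompute each row's even parity and compare to rp:
  r0: data parity 1, sent rp 1 → ok
  r1: data parity 1, sent rp 0 → mismatch
  r2: data parity 0, sent rp 0 → ok
Recompute each column's even parity and compare to cp:
  c0: data parity 1, sent cp 1 → ok
  c1: data parity 0, sent cp 0 → ok
  c2: data parity 0, sent cp 0 → ok
  c3: data parity 0, sent cp 1 → mismatch
  c4: data parity 1, sent cp 1 → ok
Exactly one row (r1) and one column (c3) fail → the flipped bit is at their intersection.

row 1, column 3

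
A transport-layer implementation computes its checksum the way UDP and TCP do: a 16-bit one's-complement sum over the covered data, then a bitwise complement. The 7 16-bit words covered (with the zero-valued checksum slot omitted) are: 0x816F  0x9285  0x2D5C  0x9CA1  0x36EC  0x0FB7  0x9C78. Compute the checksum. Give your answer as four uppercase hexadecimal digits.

One's-complement addition (fold any carry out of bit 15 back into bit 0):
  0x816F + 0x9285 = 0x113F4 → wrap carry → 0x13F5
  0x13F5 + 0x2D5C = 0x04151
  0x4151 + 0x9CA1 = 0x0DDF2
  0xDDF2 + 0x36EC = 0x114DE → wrap carry → 0x14DF
  0x14DF + 0x0FB7 = 0x02496
  0x2496 + 0x9C78 = 0x0C10E
One's-complement sum = 0xC10E.
Checksum = ~0xC10E & 0xFFFF = 0x3EF1.

3EF1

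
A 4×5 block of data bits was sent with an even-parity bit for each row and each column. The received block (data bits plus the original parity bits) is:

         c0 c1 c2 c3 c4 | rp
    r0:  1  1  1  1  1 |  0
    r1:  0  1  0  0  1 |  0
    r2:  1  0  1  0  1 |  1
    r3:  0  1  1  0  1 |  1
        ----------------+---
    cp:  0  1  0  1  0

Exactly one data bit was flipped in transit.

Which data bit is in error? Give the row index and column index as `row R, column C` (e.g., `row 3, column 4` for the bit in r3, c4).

Recompute each row's even parity and compare to rp:
  r0: data parity 1, sent rp 0 → mismatch
  r1: data parity 0, sent rp 0 → ok
  r2: data parity 1, sent rp 1 → ok
  r3: data parity 1, sent rp 1 → ok
Recompute each column's even parity and compare to cp:
  c0: data parity 0, sent cp 0 → ok
  c1: data parity 1, sent cp 1 → ok
  c2: data parity 1, sent cp 0 → mismatch
  c3: data parity 1, sent cp 1 → ok
  c4: data parity 0, sent cp 0 → ok
Exactly one row (r0) and one column (c2) fail → the flipped bit is at their intersection.

row 0, column 2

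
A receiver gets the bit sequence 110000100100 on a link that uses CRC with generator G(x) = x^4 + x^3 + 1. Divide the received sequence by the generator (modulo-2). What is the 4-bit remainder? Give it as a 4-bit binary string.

Modulo-2 division of 110000100100 by 11001:
  pos 0: 11000 XOR 11001 = 00001
  pos 4: 10100 XOR 11001 = 01101
  pos 5: 11011 XOR 11001 = 00010
Remainder = 1000 (nonzero — an error is detected).

1000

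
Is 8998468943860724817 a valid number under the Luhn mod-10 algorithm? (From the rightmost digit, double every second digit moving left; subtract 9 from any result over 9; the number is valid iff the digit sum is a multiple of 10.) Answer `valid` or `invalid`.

valid

From the right, keep odd positions and double even positions (subtract 9 from any doubled value over 9):
  doubled (positions 2,4,...): 2 8 5 3 6 9 3 7 9 → sum 52
  kept (positions 1,3,...): 7 8 2 0 8 4 8 4 9 8 → sum 58
Total = 110.
110 mod 10 = 0, so the number is valid.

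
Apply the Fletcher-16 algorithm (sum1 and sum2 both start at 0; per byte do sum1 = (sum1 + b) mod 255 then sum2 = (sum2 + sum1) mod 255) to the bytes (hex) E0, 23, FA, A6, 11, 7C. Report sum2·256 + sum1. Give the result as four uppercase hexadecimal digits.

7333

Running sums (mod 255):
  after byte 0 (E0): sum1=224, sum2=224
  after byte 1 (23): sum1=4, sum2=228
  after byte 2 (FA): sum1=254, sum2=227
  after byte 3 (A6): sum1=165, sum2=137
  after byte 4 (11): sum1=182, sum2=64
  after byte 5 (7C): sum1=51, sum2=115
Checksum = sum2·256 + sum1 = 115·256 + 51 = 29491 = 0x7333.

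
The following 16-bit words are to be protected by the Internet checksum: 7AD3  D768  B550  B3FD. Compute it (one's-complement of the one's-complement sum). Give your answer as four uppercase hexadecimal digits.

4475

One's-complement addition (fold any carry out of bit 15 back into bit 0):
  0x7AD3 + 0xD768 = 0x1523B → wrap carry → 0x523C
  0x523C + 0xB550 = 0x1078C → wrap carry → 0x078D
  0x078D + 0xB3FD = 0x0BB8A
One's-complement sum = 0xBB8A.
Checksum = ~0xBB8A & 0xFFFF = 0x4475.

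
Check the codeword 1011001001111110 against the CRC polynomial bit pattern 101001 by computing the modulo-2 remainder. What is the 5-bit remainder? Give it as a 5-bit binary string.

Modulo-2 division of 1011001001111110 by 101001:
  pos 0: 101100 XOR 101001 = 000101
  pos 3: 101100 XOR 101001 = 000101
  pos 6: 101111 XOR 101001 = 000110
  pos 9: 110111 XOR 101001 = 011110
  pos 10: 111100 XOR 101001 = 010101
Remainder = 10101 (nonzero — an error is detected).

10101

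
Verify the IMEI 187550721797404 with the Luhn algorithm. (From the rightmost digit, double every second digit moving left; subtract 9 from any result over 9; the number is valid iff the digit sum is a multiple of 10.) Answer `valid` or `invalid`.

From the right, keep odd positions and double even positions (subtract 9 from any doubled value over 9):
  doubled (positions 2,4,...): 0 5 5 4 0 1 7 → sum 22
  kept (positions 1,3,...): 4 4 9 1 7 5 7 1 → sum 38
Total = 60.
60 mod 10 = 0, so the number is valid.

valid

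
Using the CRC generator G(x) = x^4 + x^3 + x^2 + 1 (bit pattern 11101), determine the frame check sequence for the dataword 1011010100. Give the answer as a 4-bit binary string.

Append 4 zeros: 10110101000000. Divide by 11101 (XOR where the leading bit is 1):
  pos 0: 10110 XOR 11101 = 01011
  pos 1: 10111 XOR 11101 = 01010
  pos 2: 10100 XOR 11101 = 01001
  pos 3: 10011 XOR 11101 = 01110
  pos 4: 11100 XOR 11101 = 00001
  pos 8: 10000 XOR 11101 = 01101
  pos 9: 11010 XOR 11101 = 00111
Remainder (last 4 bits) = 0111. This is the CRC / FCS.

0111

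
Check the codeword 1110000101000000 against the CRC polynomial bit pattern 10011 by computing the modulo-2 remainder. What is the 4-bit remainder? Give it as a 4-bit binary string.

Modulo-2 division of 1110000101000000 by 10011:
  pos 0: 11100 XOR 10011 = 01111
  pos 1: 11110 XOR 10011 = 01101
  pos 2: 11010 XOR 10011 = 01001
  pos 3: 10011 XOR 10011 = 00000
  pos 9: 10000 XOR 10011 = 00011
Remainder = 1100 (nonzero — an error is detected).

1100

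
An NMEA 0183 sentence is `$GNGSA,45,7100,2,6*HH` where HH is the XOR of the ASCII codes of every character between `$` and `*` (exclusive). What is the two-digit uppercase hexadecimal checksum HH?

5F

XOR the ASCII codes of the payload characters:
  'G' = 0x47 → acc = 0x47
  'N' = 0x4E → acc = 0x09
  'G' = 0x47 → acc = 0x4E
  'S' = 0x53 → acc = 0x1D
  'A' = 0x41 → acc = 0x5C
  ',' = 0x2C → acc = 0x70
  '4' = 0x34 → acc = 0x44
  '5' = 0x35 → acc = 0x71
  ',' = 0x2C → acc = 0x5D
  '7' = 0x37 → acc = 0x6A
  '1' = 0x31 → acc = 0x5B
  '0' = 0x30 → acc = 0x6B
  '0' = 0x30 → acc = 0x5B
  ',' = 0x2C → acc = 0x77
  '2' = 0x32 → acc = 0x45
  ',' = 0x2C → acc = 0x69
  '6' = 0x36 → acc = 0x5F
Checksum = 0x5F.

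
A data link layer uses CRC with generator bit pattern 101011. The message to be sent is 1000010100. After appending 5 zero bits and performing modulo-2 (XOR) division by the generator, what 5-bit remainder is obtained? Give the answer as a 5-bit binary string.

Append 5 zeros: 100001010000000. Divide by 101011 (XOR where the leading bit is 1):
  pos 0: 100001 XOR 101011 = 001010
  pos 2: 101001 XOR 101011 = 000010
  pos 6: 100000 XOR 101011 = 001011
  pos 8: 101100 XOR 101011 = 000111
Remainder (last 5 bits) = 01110. This is the CRC / FCS.

01110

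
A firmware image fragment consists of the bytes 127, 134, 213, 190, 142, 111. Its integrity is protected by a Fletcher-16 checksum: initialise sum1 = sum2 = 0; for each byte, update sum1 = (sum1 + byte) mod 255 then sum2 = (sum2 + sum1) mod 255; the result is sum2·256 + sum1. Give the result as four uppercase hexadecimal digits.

BD98

Running sums (mod 255):
  after byte 0 (127): sum1=127, sum2=127
  after byte 1 (134): sum1=6, sum2=133
  after byte 2 (213): sum1=219, sum2=97
  after byte 3 (190): sum1=154, sum2=251
  after byte 4 (142): sum1=41, sum2=37
  after byte 5 (111): sum1=152, sum2=189
Checksum = sum2·256 + sum1 = 189·256 + 152 = 48536 = 0xBD98.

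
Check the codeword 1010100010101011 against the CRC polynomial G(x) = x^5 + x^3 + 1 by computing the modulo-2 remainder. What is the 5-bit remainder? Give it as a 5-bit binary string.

Modulo-2 division of 1010100010101011 by 101001:
  pos 0: 101010 XOR 101001 = 000011
  pos 4: 110010 XOR 101001 = 011011
  pos 5: 110111 XOR 101001 = 011110
  pos 6: 111100 XOR 101001 = 010101
  pos 7: 101011 XOR 101001 = 000010
Remainder = 10011 (nonzero — an error is detected).

10011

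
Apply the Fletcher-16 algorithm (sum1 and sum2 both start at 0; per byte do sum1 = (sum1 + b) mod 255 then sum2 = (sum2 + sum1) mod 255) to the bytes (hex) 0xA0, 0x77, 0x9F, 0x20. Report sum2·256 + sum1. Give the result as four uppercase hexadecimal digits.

48D7

Running sums (mod 255):
  after byte 0 (0xA0): sum1=160, sum2=160
  after byte 1 (0x77): sum1=24, sum2=184
  after byte 2 (0x9F): sum1=183, sum2=112
  after byte 3 (0x20): sum1=215, sum2=72
Checksum = sum2·256 + sum1 = 72·256 + 215 = 18647 = 0x48D7.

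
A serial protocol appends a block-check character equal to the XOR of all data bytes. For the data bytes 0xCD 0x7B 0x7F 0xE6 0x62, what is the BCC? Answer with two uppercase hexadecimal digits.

XOR the bytes together:
  start with 0xCD
  0xCD ⊕ 0x7B = 0xB6
  0xB6 ⊕ 0x7F = 0xC9
  0xC9 ⊕ 0xE6 = 0x2F
  0x2F ⊕ 0x62 = 0x4D

4D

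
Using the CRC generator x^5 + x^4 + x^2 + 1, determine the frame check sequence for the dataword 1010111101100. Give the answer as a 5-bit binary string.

Append 5 zeros: 101011110110000000. Divide by 110101 (XOR where the leading bit is 1):
  pos 0: 101011 XOR 110101 = 011110
  pos 1: 111101 XOR 110101 = 001000
  pos 3: 100010 XOR 110101 = 010111
  pos 4: 101111 XOR 110101 = 011010
  pos 5: 110101 XOR 110101 = 000000
Remainder (last 5 bits) = 00000. This is the CRC / FCS.

00000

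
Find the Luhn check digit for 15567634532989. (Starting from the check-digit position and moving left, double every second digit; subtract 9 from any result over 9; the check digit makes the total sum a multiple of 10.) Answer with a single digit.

Partial digits right→left: 9 8 9 2 3 5 4 3 6 7 6 5 5 1
Double every second digit counting from the check-digit position (so the 1st, 3rd, 5th, ... of the partial from the right).
  doubled (with −9 where >9): 9 9 6 8 3 3 1 → sum 39
  kept as-is: 8 2 5 3 7 5 1 → sum 31
Total = 39 + 31 = 70.
Check digit = (10 − (70 mod 10)) mod 10 = 0.

0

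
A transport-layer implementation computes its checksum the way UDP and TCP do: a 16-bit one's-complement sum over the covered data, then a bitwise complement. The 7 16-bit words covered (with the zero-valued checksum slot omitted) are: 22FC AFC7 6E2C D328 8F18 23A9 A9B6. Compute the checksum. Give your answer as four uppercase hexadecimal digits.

8F6E

One's-complement addition (fold any carry out of bit 15 back into bit 0):
  0x22FC + 0xAFC7 = 0x0D2C3
  0xD2C3 + 0x6E2C = 0x140EF → wrap carry → 0x40F0
  0x40F0 + 0xD328 = 0x11418 → wrap carry → 0x1419
  0x1419 + 0x8F18 = 0x0A331
  0xA331 + 0x23A9 = 0x0C6DA
  0xC6DA + 0xA9B6 = 0x17090 → wrap carry → 0x7091
One's-complement sum = 0x7091.
Checksum = ~0x7091 & 0xFFFF = 0x8F6E.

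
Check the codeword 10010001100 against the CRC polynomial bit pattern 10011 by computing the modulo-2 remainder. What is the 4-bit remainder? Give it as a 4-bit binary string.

0000

Modulo-2 division of 10010001100 by 10011:
  pos 0: 10010 XOR 10011 = 00001
  pos 4: 10011 XOR 10011 = 00000
Remainder = 0000 (zero — the frame passes the CRC check).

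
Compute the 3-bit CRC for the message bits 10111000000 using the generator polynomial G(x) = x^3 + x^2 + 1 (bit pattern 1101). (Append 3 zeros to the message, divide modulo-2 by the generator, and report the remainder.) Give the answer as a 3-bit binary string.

Append 3 zeros: 10111000000000. Divide by 1101 (XOR where the leading bit is 1):
  pos 0: 1011 XOR 1101 = 0110
  pos 1: 1101 XOR 1101 = 0000
Remainder (last 3 bits) = 000. This is the CRC / FCS.

000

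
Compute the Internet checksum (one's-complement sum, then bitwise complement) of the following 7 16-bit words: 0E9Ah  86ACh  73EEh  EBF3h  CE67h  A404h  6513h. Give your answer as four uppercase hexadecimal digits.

One's-complement addition (fold any carry out of bit 15 back into bit 0):
  0x0E9A + 0x86AC = 0x09546
  0x9546 + 0x73EE = 0x10934 → wrap carry → 0x0935
  0x0935 + 0xEBF3 = 0x0F528
  0xF528 + 0xCE67 = 0x1C38F → wrap carry → 0xC390
  0xC390 + 0xA404 = 0x16794 → wrap carry → 0x6795
  0x6795 + 0x6513 = 0x0CCA8
One's-complement sum = 0xCCA8.
Checksum = ~0xCCA8 & 0xFFFF = 0x3357.

3357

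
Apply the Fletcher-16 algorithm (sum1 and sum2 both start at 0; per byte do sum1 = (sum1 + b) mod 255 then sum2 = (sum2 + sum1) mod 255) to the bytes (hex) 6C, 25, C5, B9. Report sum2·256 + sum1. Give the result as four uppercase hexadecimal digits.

Running sums (mod 255):
  after byte 0 (6C): sum1=108, sum2=108
  after byte 1 (25): sum1=145, sum2=253
  after byte 2 (C5): sum1=87, sum2=85
  after byte 3 (B9): sum1=17, sum2=102
Checksum = sum2·256 + sum1 = 102·256 + 17 = 26129 = 0x6611.

6611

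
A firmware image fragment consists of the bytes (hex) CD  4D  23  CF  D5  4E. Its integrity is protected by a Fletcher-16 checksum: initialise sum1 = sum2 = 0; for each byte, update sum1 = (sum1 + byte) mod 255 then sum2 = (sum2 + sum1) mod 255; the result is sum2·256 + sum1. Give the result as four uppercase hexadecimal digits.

4B32

Running sums (mod 255):
  after byte 0 (CD): sum1=205, sum2=205
  after byte 1 (4D): sum1=27, sum2=232
  after byte 2 (23): sum1=62, sum2=39
  after byte 3 (CF): sum1=14, sum2=53
  after byte 4 (D5): sum1=227, sum2=25
  after byte 5 (4E): sum1=50, sum2=75
Checksum = sum2·256 + sum1 = 75·256 + 50 = 19250 = 0x4B32.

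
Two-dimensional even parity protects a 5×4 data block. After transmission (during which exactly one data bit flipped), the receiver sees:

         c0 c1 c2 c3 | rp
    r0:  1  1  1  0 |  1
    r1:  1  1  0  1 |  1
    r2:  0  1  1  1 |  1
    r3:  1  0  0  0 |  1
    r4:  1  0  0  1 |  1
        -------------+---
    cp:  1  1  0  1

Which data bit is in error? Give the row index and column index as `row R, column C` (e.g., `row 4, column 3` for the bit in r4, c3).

Recompute each row's even parity and compare to rp:
  r0: data parity 1, sent rp 1 → ok
  r1: data parity 1, sent rp 1 → ok
  r2: data parity 1, sent rp 1 → ok
  r3: data parity 1, sent rp 1 → ok
  r4: data parity 0, sent rp 1 → mismatch
Recompute each column's even parity and compare to cp:
  c0: data parity 0, sent cp 1 → mismatch
  c1: data parity 1, sent cp 1 → ok
  c2: data parity 0, sent cp 0 → ok
  c3: data parity 1, sent cp 1 → ok
Exactly one row (r4) and one column (c0) fail → the flipped bit is at their intersection.

row 4, column 0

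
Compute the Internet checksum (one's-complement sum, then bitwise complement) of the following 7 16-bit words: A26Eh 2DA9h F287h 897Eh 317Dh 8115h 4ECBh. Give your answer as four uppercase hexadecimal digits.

One's-complement addition (fold any carry out of bit 15 back into bit 0):
  0xA26E + 0x2DA9 = 0x0D017
  0xD017 + 0xF287 = 0x1C29E → wrap carry → 0xC29F
  0xC29F + 0x897E = 0x14C1D → wrap carry → 0x4C1E
  0x4C1E + 0x317D = 0x07D9B
  0x7D9B + 0x8115 = 0x0FEB0
  0xFEB0 + 0x4ECB = 0x14D7B → wrap carry → 0x4D7C
One's-complement sum = 0x4D7C.
Checksum = ~0x4D7C & 0xFFFF = 0xB283.

B283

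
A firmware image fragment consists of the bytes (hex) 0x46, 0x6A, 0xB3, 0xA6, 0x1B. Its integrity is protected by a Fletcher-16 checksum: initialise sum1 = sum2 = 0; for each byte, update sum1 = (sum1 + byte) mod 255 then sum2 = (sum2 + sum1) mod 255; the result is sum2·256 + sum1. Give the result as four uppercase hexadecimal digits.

8C26

Running sums (mod 255):
  after byte 0 (0x46): sum1=70, sum2=70
  after byte 1 (0x6A): sum1=176, sum2=246
  after byte 2 (0xB3): sum1=100, sum2=91
  after byte 3 (0xA6): sum1=11, sum2=102
  after byte 4 (0x1B): sum1=38, sum2=140
Checksum = sum2·256 + sum1 = 140·256 + 38 = 35878 = 0x8C26.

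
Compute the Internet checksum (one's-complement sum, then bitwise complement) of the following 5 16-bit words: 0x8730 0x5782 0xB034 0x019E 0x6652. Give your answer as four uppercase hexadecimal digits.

0928

One's-complement addition (fold any carry out of bit 15 back into bit 0):
  0x8730 + 0x5782 = 0x0DEB2
  0xDEB2 + 0xB034 = 0x18EE6 → wrap carry → 0x8EE7
  0x8EE7 + 0x019E = 0x09085
  0x9085 + 0x6652 = 0x0F6D7
One's-complement sum = 0xF6D7.
Checksum = ~0xF6D7 & 0xFFFF = 0x0928.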